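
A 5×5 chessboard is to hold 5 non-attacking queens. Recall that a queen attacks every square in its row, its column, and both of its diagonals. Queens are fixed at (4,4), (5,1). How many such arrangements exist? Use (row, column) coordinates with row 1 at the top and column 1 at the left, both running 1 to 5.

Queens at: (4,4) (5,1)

1

Branch on row 1: col 2 → 0; col 3 → 1.
Sum: 0 + 1 = 1.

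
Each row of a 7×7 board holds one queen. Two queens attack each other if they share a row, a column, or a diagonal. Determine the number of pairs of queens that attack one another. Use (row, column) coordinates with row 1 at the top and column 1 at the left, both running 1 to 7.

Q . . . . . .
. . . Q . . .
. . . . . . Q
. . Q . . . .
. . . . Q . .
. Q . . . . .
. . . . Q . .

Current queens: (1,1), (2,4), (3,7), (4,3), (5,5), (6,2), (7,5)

3

Same column: (5,5)–(7,5) (column 5).
Same diagonal: (1,1)–(5,5) (|1−5| = |1−5| = 4); (3,7)–(5,5) (|3−5| = |7−5| = 2).
Total attacking pairs: 3.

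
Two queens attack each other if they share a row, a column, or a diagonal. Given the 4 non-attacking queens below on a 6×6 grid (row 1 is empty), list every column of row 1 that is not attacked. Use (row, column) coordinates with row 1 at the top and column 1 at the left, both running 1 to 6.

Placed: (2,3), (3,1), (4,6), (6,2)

(2,3) attacks row 1 at column 3 and diagonals 2, 4.
(3,1) attacks row 1 at column 1 and diagonals 3.
(4,6) attacks row 1 at column 6 and diagonals 3.
(6,2) attacks row 1 at column 2.
Attacked columns: {1, 2, 3, 4, 6}. Safe: {5}.

columns 5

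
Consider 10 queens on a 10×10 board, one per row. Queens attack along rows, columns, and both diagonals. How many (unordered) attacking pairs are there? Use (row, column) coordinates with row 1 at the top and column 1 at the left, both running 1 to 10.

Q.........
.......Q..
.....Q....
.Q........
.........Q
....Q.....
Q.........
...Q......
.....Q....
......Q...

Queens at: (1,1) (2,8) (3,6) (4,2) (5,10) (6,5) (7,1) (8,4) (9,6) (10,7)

4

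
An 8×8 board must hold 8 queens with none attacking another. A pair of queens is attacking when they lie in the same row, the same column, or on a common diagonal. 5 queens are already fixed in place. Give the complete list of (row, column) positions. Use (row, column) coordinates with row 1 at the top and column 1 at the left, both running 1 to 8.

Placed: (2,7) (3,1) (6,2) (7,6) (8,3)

(1,4) (2,7) (3,1) (4,8) (5,5) (6,2) (7,6) (8,3)

Row 1: attacked by (2,7)→{6,7,8}; (3,1)→{1,3}; (6,2)→{2,7}; (7,6)→{6}; (8,3)→{3}. Safe: 4, 5. Place at column 4.
Row 4: attacked by (1,4)→{1,4,7}; (2,7)→{5,7}; (3,1)→{1,2}; (6,2)→{2,4}; (7,6)→{3,6}; (8,3)→{3,7}. Safe: 8. Place at column 8.
Row 5: attacked by (1,4)→{4,8}; (2,7)→{4,7}; (3,1)→{1,3}; (4,8)→{7,8}; (6,2)→{1,2,3}; (7,6)→{4,6,8}; (8,3)→{3,6}. Safe: 5. Place at column 5.
Columns [4, 7, 1, 8, 5, 2, 6, 3], r−c [-3, -5, 2, -4, 0, 4, 1, 5], r+c [5, 9, 4, 12, 10, 8, 13, 11] are all distinct, so no two queens attack.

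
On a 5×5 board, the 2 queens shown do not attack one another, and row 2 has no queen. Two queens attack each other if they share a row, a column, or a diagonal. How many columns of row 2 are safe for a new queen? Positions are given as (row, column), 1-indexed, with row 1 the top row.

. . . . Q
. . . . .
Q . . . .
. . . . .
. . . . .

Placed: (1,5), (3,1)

1

(1,5) attacks row 2 at column 5 and diagonals 4.
(3,1) attacks row 2 at column 1 and diagonals 2.
Attacked columns: {1, 2, 4, 5}. Safe: {3}.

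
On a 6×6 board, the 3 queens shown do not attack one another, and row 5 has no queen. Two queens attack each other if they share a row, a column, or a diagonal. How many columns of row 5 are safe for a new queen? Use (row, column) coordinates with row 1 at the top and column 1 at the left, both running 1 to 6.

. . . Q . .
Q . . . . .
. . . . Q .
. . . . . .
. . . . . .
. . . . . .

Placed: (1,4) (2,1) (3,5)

2

(1,4) attacks row 5 at column 4.
(2,1) attacks row 5 at column 1 and diagonals 4.
(3,5) attacks row 5 at column 5 and diagonals 3.
Attacked columns: {1, 3, 4, 5}. Safe: {2, 6}.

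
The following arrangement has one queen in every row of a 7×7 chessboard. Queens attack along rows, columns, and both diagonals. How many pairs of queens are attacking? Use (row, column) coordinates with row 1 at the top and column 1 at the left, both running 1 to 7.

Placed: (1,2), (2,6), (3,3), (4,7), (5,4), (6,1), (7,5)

All columns are distinct and no two queens satisfy |Δrow| = |Δcol|, so no pair attacks.

0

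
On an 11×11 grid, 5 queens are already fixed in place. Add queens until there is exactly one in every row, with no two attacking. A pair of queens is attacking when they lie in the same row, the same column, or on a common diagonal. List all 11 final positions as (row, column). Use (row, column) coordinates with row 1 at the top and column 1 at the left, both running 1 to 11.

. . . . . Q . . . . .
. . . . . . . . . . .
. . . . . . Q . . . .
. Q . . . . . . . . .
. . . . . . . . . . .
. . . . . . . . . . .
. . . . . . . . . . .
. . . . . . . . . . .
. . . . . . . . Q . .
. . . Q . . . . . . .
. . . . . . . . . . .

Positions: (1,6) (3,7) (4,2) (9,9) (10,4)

Row 2: attacked by (1,6)→{5,6,7}; (3,7)→{6,7,8}; (4,2)→{2,4}; (9,9)→{2,9}; (10,4)→{4}. Safe: 1, 3, 10, 11. Place at column 3.
Row 5: attacked by (1,6)→{2,6,10}; (2,3)→{3,6}; (3,7)→{5,7,9}; (4,2)→{1,2,3}; (9,9)→{5,9}; (10,4)→{4,9}. Safe: 8, 11. Place at column 11.
Row 6: attacked by (1,6)→{1,6,11}; (2,3)→{3,7}; (3,7)→{4,7,10}; (4,2)→{2,4}; (5,11)→{10,11}; (9,9)→{6,9}; (10,4)→{4,8}. Safe: 5. Place at column 5.
Row 7: attacked by (1,6)→{6}; (2,3)→{3,8}; (3,7)→{3,7,11}; (4,2)→{2,5}; (5,11)→{9,11}; (6,5)→{4,5,6}; (9,9)→{7,9,11}; (10,4)→{1,4,7}. Safe: 10. Place at column 10.
Row 8: attacked by (1,6)→{6}; (2,3)→{3,9}; (3,7)→{2,7}; (4,2)→{2,6}; (5,11)→{8,11}; (6,5)→{3,5,7}; (7,10)→{9,10,11}; (9,9)→{8,9,10}; (10,4)→{2,4,6}. Safe: 1. Place at column 1.
Row 11: attacked by (1,6)→{6}; (2,3)→{3}; (3,7)→{7}; (4,2)→{2,9}; (5,11)→{5,11}; (6,5)→{5,10}; (7,10)→{6,10}; (8,1)→{1,4}; (9,9)→{7,9,11}; (10,4)→{3,4,5}. Safe: 8. Place at column 8.
Columns [6, 3, 7, 2, 11, 5, 10, 1, 9, 4, 8], r−c [-5, -1, -4, 2, -6, 1, -3, 7, 0, 6, 3], r+c [7, 5, 10, 6, 16, 11, 17, 9, 18, 14, 19] are all distinct, so no two queens attack.

(1,6) (2,3) (3,7) (4,2) (5,11) (6,5) (7,10) (8,1) (9,9) (10,4) (11,8)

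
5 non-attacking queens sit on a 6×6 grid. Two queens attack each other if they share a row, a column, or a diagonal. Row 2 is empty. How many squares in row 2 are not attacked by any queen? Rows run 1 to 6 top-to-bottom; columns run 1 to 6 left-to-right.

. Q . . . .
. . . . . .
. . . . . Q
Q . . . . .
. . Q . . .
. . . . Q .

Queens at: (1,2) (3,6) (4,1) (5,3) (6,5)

(1,2) attacks row 2 at column 2 and diagonals 1, 3.
(3,6) attacks row 2 at column 6 and diagonals 5.
(4,1) attacks row 2 at column 1 and diagonals 3.
(5,3) attacks row 2 at column 3 and diagonals 6.
(6,5) attacks row 2 at column 5 and diagonals 1.
Attacked columns: {1, 2, 3, 5, 6}. Safe: {4}.

1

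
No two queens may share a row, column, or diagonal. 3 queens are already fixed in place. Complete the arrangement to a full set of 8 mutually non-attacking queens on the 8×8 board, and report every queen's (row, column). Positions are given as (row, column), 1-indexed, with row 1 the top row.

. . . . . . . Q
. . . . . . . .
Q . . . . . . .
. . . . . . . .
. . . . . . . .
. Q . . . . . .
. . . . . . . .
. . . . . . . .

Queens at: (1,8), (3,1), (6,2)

Row 2: attacked by (1,8)→{7,8}; (3,1)→{1,2}; (6,2)→{2,6}. Safe: 3, 4, 5. Place at column 4.
Row 4: attacked by (1,8)→{5,8}; (2,4)→{2,4,6}; (3,1)→{1,2}; (6,2)→{2,4}. Safe: 3, 7. Place at column 3.
Row 5: attacked by (1,8)→{4,8}; (2,4)→{1,4,7}; (3,1)→{1,3}; (4,3)→{2,3,4}; (6,2)→{1,2,3}. Safe: 5, 6. Place at column 6.
Row 7: attacked by (1,8)→{2,8}; (2,4)→{4}; (3,1)→{1,5}; (4,3)→{3,6}; (5,6)→{4,6,8}; (6,2)→{1,2,3}. Safe: 7. Place at column 7.
Row 8: attacked by (1,8)→{1,8}; (2,4)→{4}; (3,1)→{1,6}; (4,3)→{3,7}; (5,6)→{3,6}; (6,2)→{2,4}; (7,7)→{6,7,8}. Safe: 5. Place at column 5.
Columns [8, 4, 1, 3, 6, 2, 7, 5], r−c [-7, -2, 2, 1, -1, 4, 0, 3], r+c [9, 6, 4, 7, 11, 8, 14, 13] are all distinct, so no two queens attack.

(1,8) (2,4) (3,1) (4,3) (5,6) (6,2) (7,7) (8,5)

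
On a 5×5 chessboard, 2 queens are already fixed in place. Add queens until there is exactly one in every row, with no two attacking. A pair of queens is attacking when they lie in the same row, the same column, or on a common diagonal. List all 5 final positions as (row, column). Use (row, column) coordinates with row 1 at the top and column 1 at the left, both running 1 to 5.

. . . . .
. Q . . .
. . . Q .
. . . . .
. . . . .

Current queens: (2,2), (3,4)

(1,5) (2,2) (3,4) (4,1) (5,3)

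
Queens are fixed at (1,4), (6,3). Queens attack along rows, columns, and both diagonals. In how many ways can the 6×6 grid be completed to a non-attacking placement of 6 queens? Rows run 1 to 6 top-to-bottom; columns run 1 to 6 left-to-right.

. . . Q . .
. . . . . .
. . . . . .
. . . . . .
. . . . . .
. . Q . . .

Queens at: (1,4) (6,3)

1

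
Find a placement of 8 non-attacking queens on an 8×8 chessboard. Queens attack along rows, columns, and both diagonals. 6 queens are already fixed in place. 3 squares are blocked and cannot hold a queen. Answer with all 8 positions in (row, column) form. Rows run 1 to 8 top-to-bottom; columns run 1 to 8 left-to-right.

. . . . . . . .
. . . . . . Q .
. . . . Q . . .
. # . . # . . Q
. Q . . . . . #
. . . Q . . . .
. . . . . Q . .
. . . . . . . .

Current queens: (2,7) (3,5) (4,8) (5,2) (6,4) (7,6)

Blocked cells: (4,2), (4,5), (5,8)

Row 1: attacked by (2,7)→{6,7,8}; (3,5)→{3,5,7}; (4,8)→{5,8}; (5,2)→{2,6}; (6,4)→{4}; (7,6)→{6}. Safe: 1. Place at column 1.
Row 8: attacked by (1,1)→{1,8}; (2,7)→{1,7}; (3,5)→{5}; (4,8)→{4,8}; (5,2)→{2,5}; (6,4)→{2,4,6}; (7,6)→{5,6,7}. Safe: 3. Place at column 3.
Columns [1, 7, 5, 8, 2, 4, 6, 3], r−c [0, -5, -2, -4, 3, 2, 1, 5], r+c [2, 9, 8, 12, 7, 10, 13, 11] are all distinct, so no two queens attack.

(1,1) (2,7) (3,5) (4,8) (5,2) (6,4) (7,6) (8,3)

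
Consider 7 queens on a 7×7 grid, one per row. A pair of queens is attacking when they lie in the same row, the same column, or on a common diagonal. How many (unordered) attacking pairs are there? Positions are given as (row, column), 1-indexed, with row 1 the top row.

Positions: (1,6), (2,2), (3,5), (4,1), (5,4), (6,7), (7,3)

0

All columns are distinct and no two queens satisfy |Δrow| = |Δcol|, so no pair attacks.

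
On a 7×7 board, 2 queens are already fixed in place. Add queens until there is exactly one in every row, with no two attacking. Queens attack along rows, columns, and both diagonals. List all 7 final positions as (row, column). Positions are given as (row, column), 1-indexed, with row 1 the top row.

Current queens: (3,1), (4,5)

Row 1: attacked by (3,1)→{1,3}; (4,5)→{2,5}. Safe: 4, 6, 7. Place at column 7.
Row 2: attacked by (1,7)→{6,7}; (3,1)→{1,2}; (4,5)→{3,5,7}. Safe: 4. Place at column 4.
Row 5: attacked by (1,7)→{3,7}; (2,4)→{1,4,7}; (3,1)→{1,3}; (4,5)→{4,5,6}. Safe: 2. Place at column 2.
Row 6: attacked by (1,7)→{2,7}; (2,4)→{4}; (3,1)→{1,4}; (4,5)→{3,5,7}; (5,2)→{1,2,3}. Safe: 6. Place at column 6.
Row 7: attacked by (1,7)→{1,7}; (2,4)→{4}; (3,1)→{1,5}; (4,5)→{2,5}; (5,2)→{2,4}; (6,6)→{5,6,7}. Safe: 3. Place at column 3.
Columns [7, 4, 1, 5, 2, 6, 3], r−c [-6, -2, 2, -1, 3, 0, 4], r+c [8, 6, 4, 9, 7, 12, 10] are all distinct, so no two queens attack.

(1,7) (2,4) (3,1) (4,5) (5,2) (6,6) (7,3)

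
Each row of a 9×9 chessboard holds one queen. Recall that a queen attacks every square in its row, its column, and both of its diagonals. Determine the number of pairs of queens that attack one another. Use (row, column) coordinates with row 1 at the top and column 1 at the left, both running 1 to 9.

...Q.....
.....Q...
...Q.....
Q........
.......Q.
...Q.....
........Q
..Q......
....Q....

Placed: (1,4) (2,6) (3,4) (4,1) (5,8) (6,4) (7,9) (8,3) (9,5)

Same column: (1,4)–(3,4) (column 4); (1,4)–(6,4) (column 4); (3,4)–(6,4) (column 4).
Same diagonal: (1,4)–(4,1) (|1−4| = |4−1| = 3); (1,4)–(5,8) (|1−5| = |4−8| = 4).
Total attacking pairs: 5.

5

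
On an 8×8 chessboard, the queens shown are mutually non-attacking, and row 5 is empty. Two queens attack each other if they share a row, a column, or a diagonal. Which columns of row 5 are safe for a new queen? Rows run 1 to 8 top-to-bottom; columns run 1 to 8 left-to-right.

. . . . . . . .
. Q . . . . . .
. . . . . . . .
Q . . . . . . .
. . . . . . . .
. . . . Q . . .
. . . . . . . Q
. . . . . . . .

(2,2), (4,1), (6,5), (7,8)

columns 3, 7

(2,2) attacks row 5 at column 2 and diagonals 5.
(4,1) attacks row 5 at column 1 and diagonals 2.
(6,5) attacks row 5 at column 5 and diagonals 4, 6.
(7,8) attacks row 5 at column 8 and diagonals 6.
Attacked columns: {1, 2, 4, 5, 6, 8}. Safe: {3, 7}.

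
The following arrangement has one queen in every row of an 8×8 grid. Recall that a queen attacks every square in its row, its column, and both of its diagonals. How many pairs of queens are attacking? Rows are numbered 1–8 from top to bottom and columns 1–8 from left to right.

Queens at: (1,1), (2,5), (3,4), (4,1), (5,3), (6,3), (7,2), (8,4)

Same column: (1,1)–(4,1) (column 1); (3,4)–(8,4) (column 4); (5,3)–(6,3) (column 3).
Same diagonal: (2,5)–(3,4) (|2−3| = |5−4| = 1); (4,1)–(6,3) (|4−6| = |1−3| = 2); (6,3)–(7,2) (|6−7| = |3−2| = 1).
Total attacking pairs: 6.

6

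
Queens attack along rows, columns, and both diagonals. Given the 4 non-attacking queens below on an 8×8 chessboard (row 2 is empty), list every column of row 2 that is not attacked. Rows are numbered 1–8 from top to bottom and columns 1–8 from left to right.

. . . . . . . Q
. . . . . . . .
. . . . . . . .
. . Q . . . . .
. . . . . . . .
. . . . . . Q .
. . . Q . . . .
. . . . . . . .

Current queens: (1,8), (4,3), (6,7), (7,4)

(1,8) attacks row 2 at column 8 and diagonals 7.
(4,3) attacks row 2 at column 3 and diagonals 1, 5.
(6,7) attacks row 2 at column 7 and diagonals 3.
(7,4) attacks row 2 at column 4.
Attacked columns: {1, 3, 4, 5, 7, 8}. Safe: {2, 6}.

columns 2, 6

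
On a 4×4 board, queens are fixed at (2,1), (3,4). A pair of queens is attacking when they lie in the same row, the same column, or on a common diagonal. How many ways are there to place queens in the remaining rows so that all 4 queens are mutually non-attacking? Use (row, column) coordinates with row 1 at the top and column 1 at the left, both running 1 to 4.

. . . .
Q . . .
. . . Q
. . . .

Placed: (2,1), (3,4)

1

Branch on row 1: col 3 → 1.
Sum: 1 = 1.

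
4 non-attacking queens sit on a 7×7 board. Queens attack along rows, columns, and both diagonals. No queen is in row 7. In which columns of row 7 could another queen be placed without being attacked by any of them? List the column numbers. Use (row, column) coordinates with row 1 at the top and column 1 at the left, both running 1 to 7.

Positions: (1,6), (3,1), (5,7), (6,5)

(1,6) attacks row 7 at column 6.
(3,1) attacks row 7 at column 1 and diagonals 5.
(5,7) attacks row 7 at column 7 and diagonals 5.
(6,5) attacks row 7 at column 5 and diagonals 4, 6.
Attacked columns: {1, 4, 5, 6, 7}. Safe: {2, 3}.

columns 2, 3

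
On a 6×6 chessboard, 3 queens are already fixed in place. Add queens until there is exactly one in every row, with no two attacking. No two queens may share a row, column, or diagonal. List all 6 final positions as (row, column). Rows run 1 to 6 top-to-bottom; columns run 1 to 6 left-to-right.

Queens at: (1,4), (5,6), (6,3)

Row 2: attacked by (1,4)→{3,4,5}; (5,6)→{3,6}; (6,3)→{3}. Safe: 1, 2. Place at column 1.
Row 3: attacked by (1,4)→{2,4,6}; (2,1)→{1,2}; (5,6)→{4,6}; (6,3)→{3,6}. Safe: 5. Place at column 5.
Row 4: attacked by (1,4)→{1,4}; (2,1)→{1,3}; (3,5)→{4,5,6}; (5,6)→{5,6}; (6,3)→{1,3,5}. Safe: 2. Place at column 2.
Columns [4, 1, 5, 2, 6, 3], r−c [-3, 1, -2, 2, -1, 3], r+c [5, 3, 8, 6, 11, 9] are all distinct, so no two queens attack.

(1,4) (2,1) (3,5) (4,2) (5,6) (6,3)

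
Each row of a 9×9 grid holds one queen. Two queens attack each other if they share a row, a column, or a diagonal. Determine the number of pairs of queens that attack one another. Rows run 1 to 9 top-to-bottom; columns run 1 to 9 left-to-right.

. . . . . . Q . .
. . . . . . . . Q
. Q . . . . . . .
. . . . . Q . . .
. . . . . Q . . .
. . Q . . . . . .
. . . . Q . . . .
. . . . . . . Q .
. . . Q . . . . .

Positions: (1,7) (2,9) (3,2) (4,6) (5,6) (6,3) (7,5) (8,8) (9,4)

Same column: (4,6)–(5,6) (column 6).
Same diagonal: (2,9)–(5,6) (|2−5| = |9−6| = 3).
Total attacking pairs: 2.

2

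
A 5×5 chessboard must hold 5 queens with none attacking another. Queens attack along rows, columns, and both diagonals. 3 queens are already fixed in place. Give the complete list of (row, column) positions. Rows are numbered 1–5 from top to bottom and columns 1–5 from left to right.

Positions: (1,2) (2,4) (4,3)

Row 3: attacked by (1,2)→{2,4}; (2,4)→{3,4,5}; (4,3)→{2,3,4}. Safe: 1. Place at column 1.
Row 5: attacked by (1,2)→{2}; (2,4)→{1,4}; (3,1)→{1,3}; (4,3)→{2,3,4}. Safe: 5. Place at column 5.
Columns [2, 4, 1, 3, 5], r−c [-1, -2, 2, 1, 0], r+c [3, 6, 4, 7, 10] are all distinct, so no two queens attack.

(1,2) (2,4) (3,1) (4,3) (5,5)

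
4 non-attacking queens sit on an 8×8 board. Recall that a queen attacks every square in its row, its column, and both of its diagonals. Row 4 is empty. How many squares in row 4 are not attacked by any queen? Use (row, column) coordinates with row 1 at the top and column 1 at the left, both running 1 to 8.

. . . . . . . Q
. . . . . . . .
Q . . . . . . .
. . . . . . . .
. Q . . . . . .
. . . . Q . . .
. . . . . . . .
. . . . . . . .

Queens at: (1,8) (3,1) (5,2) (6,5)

(1,8) attacks row 4 at column 8 and diagonals 5.
(3,1) attacks row 4 at column 1 and diagonals 2.
(5,2) attacks row 4 at column 2 and diagonals 1, 3.
(6,5) attacks row 4 at column 5 and diagonals 3, 7.
Attacked columns: {1, 2, 3, 5, 7, 8}. Safe: {4, 6}.

2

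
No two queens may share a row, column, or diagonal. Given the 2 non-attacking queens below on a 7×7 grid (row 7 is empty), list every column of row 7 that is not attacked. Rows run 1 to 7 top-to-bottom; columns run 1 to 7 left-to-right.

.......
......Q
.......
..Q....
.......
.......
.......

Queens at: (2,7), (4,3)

(2,7) attacks row 7 at column 7 and diagonals 2.
(4,3) attacks row 7 at column 3 and diagonals 6.
Attacked columns: {2, 3, 6, 7}. Safe: {1, 4, 5}.

columns 1, 4, 5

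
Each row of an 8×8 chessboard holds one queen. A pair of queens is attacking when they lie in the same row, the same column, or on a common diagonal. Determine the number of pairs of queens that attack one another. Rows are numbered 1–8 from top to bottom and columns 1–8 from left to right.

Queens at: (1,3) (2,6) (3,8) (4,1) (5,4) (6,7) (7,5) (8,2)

All columns are distinct and no two queens satisfy |Δrow| = |Δcol|, so no pair attacks.

0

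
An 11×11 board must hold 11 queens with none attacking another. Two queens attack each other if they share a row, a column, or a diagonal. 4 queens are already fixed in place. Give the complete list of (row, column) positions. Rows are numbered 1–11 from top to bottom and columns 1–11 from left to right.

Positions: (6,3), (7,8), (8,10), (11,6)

(1,11) (2,5) (3,7) (4,9) (5,1) (6,3) (7,8) (8,10) (9,2) (10,4) (11,6)

Row 1: attacked by (6,3)→{3,8}; (7,8)→{2,8}; (8,10)→{3,10}; (11,6)→{6}. Safe: 1, 4, 5, 7, 9, 11. Place at column 11.
Row 2: attacked by (1,11)→{10,11}; (6,3)→{3,7}; (7,8)→{3,8}; (8,10)→{4,10}; (11,6)→{6}. Safe: 1, 2, 5, 9. Place at column 5.
Row 3: attacked by (1,11)→{9,11}; (2,5)→{4,5,6}; (6,3)→{3,6}; (7,8)→{4,8}; (8,10)→{5,10}; (11,6)→{6}. Safe: 1, 2, 7. Place at column 7.
Row 4: attacked by (1,11)→{8,11}; (2,5)→{3,5,7}; (3,7)→{6,7,8}; (6,3)→{1,3,5}; (7,8)→{5,8,11}; (8,10)→{6,10}; (11,6)→{6}. Safe: 2, 4, 9. Place at column 9.
Row 5: attacked by (1,11)→{7,11}; (2,5)→{2,5,8}; (3,7)→{5,7,9}; (4,9)→{8,9,10}; (6,3)→{2,3,4}; (7,8)→{6,8,10}; (8,10)→{7,10}; (11,6)→{6}. Safe: 1. Place at column 1.
Row 9: attacked by (1,11)→{3,11}; (2,5)→{5}; (3,7)→{1,7}; (4,9)→{4,9}; (5,1)→{1,5}; (6,3)→{3,6}; (7,8)→{6,8,10}; (8,10)→{9,10,11}; (11,6)→{4,6,8}. Safe: 2. Place at column 2.
Row 10: attacked by (1,11)→{2,11}; (2,5)→{5}; (3,7)→{7}; (4,9)→{3,9}; (5,1)→{1,6}; (6,3)→{3,7}; (7,8)→{5,8,11}; (8,10)→{8,10}; (9,2)→{1,2,3}; (11,6)→{5,6,7}. Safe: 4. Place at column 4.
Columns [11, 5, 7, 9, 1, 3, 8, 10, 2, 4, 6], r−c [-10, -3, -4, -5, 4, 3, -1, -2, 7, 6, 5], r+c [12, 7, 10, 13, 6, 9, 15, 18, 11, 14, 17] are all distinct, so no two queens attack.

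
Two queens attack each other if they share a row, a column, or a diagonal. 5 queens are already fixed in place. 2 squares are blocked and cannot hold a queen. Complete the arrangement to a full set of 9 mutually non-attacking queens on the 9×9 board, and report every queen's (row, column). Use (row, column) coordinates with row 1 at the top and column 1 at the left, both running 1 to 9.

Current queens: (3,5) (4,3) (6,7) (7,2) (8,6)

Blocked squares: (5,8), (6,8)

Row 1: attacked by (3,5)→{3,5,7}; (4,3)→{3,6}; (6,7)→{2,7}; (7,2)→{2,8}; (8,6)→{6}. Safe: 1, 4, 9. Place at column 4.
Row 2: attacked by (1,4)→{3,4,5}; (3,5)→{4,5,6}; (4,3)→{1,3,5}; (6,7)→{3,7}; (7,2)→{2,7}; (8,6)→{6}. Safe: 8, 9. Place at column 8.
Row 5: attacked by (1,4)→{4,8}; (2,8)→{5,8}; (3,5)→{3,5,7}; (4,3)→{2,3,4}; (6,7)→{6,7,8}; (7,2)→{2,4}; (8,6)→{3,6,9}. Blocked: 8. Safe: 1. Place at column 1.
Row 9: attacked by (1,4)→{4}; (2,8)→{1,8}; (3,5)→{5}; (4,3)→{3,8}; (5,1)→{1,5}; (6,7)→{4,7}; (7,2)→{2,4}; (8,6)→{5,6,7}. Safe: 9. Place at column 9.
Columns [4, 8, 5, 3, 1, 7, 2, 6, 9], r−c [-3, -6, -2, 1, 4, -1, 5, 2, 0], r+c [5, 10, 8, 7, 6, 13, 9, 14, 18] are all distinct, so no two queens attack.

(1,4) (2,8) (3,5) (4,3) (5,1) (6,7) (7,2) (8,6) (9,9)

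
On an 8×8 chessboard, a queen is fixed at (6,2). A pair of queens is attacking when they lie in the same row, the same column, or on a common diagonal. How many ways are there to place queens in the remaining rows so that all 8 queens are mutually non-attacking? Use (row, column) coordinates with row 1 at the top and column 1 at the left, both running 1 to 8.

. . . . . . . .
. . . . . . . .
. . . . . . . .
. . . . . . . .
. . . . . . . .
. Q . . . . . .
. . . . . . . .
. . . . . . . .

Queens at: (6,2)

14

Branch on row 1: col 1 → 1; col 3 → 2; col 4 → 3; col 5 → 3; col 6 → 4; col 8 → 1.
Sum: 1 + 2 + 3 + 3 + 4 + 1 = 14.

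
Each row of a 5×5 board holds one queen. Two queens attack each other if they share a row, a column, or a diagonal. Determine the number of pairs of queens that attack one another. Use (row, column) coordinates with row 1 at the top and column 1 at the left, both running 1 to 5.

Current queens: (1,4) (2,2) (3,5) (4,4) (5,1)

Same column: (1,4)–(4,4) (column 4).
Same diagonal: (2,2)–(4,4) (|2−4| = |2−4| = 2); (3,5)–(4,4) (|3−4| = |5−4| = 1).
Total attacking pairs: 3.

3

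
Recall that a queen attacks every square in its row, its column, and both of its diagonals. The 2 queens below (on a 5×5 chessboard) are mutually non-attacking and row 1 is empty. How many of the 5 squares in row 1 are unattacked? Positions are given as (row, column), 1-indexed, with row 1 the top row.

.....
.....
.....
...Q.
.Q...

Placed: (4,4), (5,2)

2

(4,4) attacks row 1 at column 4 and diagonals 1.
(5,2) attacks row 1 at column 2.
Attacked columns: {1, 2, 4}. Safe: {3, 5}.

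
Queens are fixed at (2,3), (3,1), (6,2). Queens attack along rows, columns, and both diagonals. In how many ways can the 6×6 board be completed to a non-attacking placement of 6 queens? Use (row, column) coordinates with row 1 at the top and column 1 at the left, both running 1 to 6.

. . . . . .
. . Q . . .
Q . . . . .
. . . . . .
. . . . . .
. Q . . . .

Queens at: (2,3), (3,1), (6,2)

Branch on row 1: col 5 → 1; col 6 → 0.
Sum: 1 + 0 = 1.

1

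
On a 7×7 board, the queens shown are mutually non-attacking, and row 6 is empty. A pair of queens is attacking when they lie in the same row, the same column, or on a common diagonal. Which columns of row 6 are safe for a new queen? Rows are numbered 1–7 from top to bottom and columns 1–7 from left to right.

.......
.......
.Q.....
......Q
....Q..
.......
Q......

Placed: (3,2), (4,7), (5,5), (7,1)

(3,2) attacks row 6 at column 2 and diagonals 5.
(4,7) attacks row 6 at column 7 and diagonals 5.
(5,5) attacks row 6 at column 5 and diagonals 4, 6.
(7,1) attacks row 6 at column 1 and diagonals 2.
Attacked columns: {1, 2, 4, 5, 6, 7}. Safe: {3}.

columns 3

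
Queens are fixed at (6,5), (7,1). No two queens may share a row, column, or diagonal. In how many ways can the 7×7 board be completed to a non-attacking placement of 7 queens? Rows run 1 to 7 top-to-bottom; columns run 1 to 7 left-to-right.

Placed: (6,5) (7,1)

Branch on row 1: col 2 → 0; col 3 → 0; col 4 → 1; col 6 → 0.
Sum: 0 + 0 + 1 + 0 = 1.

1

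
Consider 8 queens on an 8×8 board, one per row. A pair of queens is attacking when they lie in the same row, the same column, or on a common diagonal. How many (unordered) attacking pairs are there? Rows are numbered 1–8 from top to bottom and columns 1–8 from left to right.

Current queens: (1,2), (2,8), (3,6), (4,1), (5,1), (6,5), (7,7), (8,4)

2

Same column: (4,1)–(5,1) (column 1).
Same diagonal: (5,1)–(8,4) (|5−8| = |1−4| = 3).
Total attacking pairs: 2.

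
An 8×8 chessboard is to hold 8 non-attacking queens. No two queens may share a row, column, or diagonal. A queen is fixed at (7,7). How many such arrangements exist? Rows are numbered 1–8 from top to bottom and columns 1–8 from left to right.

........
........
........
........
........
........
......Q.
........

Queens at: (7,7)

Branch on row 1: col 2 → 3; col 3 → 5; col 4 → 2; col 5 → 1; col 6 → 3; col 8 → 2.
Sum: 3 + 5 + 2 + 1 + 3 + 2 = 16.

16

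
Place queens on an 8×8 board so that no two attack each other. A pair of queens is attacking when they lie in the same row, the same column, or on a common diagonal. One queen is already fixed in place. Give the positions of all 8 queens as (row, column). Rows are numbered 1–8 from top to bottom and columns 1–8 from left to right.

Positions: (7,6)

(1,2) (2,5) (3,7) (4,1) (5,3) (6,8) (7,6) (8,4)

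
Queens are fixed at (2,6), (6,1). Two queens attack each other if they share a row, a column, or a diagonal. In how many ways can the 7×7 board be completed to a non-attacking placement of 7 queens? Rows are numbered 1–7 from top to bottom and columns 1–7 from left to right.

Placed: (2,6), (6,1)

Branch on row 1: col 2 → 1; col 3 → 0; col 4 → 0.
Sum: 1 + 0 + 0 = 1.

1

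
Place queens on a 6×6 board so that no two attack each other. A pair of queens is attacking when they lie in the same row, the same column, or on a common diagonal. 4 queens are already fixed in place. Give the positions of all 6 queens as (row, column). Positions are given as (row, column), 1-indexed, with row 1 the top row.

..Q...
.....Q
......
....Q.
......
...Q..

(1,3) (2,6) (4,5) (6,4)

Row 3: attacked by (1,3)→{1,3,5}; (2,6)→{5,6}; (4,5)→{4,5,6}; (6,4)→{1,4}. Safe: 2. Place at column 2.
Row 5: attacked by (1,3)→{3}; (2,6)→{3,6}; (3,2)→{2,4}; (4,5)→{4,5,6}; (6,4)→{3,4,5}. Safe: 1. Place at column 1.
Columns [3, 6, 2, 5, 1, 4], r−c [-2, -4, 1, -1, 4, 2], r+c [4, 8, 5, 9, 6, 10] are all distinct, so no two queens attack.

(1,3) (2,6) (3,2) (4,5) (5,1) (6,4)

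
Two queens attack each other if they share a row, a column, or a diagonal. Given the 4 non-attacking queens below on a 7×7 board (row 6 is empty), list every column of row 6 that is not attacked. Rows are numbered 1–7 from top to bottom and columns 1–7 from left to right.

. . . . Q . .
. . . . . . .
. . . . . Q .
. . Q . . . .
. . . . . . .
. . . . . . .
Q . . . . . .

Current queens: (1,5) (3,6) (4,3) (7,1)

(1,5) attacks row 6 at column 5.
(3,6) attacks row 6 at column 6 and diagonals 3.
(4,3) attacks row 6 at column 3 and diagonals 1, 5.
(7,1) attacks row 6 at column 1 and diagonals 2.
Attacked columns: {1, 2, 3, 5, 6}. Safe: {4, 7}.

columns 4, 7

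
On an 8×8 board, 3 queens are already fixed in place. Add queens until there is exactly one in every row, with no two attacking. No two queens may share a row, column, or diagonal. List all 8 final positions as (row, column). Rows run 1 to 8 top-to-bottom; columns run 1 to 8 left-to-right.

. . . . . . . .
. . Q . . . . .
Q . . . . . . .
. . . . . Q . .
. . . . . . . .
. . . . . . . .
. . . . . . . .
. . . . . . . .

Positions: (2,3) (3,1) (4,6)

(1,8) (2,3) (3,1) (4,6) (5,2) (6,5) (7,7) (8,4)

Row 1: attacked by (2,3)→{2,3,4}; (3,1)→{1,3}; (4,6)→{3,6}. Safe: 5, 7, 8. Place at column 8.
Row 5: attacked by (1,8)→{4,8}; (2,3)→{3,6}; (3,1)→{1,3}; (4,6)→{5,6,7}. Safe: 2. Place at column 2.
Row 6: attacked by (1,8)→{3,8}; (2,3)→{3,7}; (3,1)→{1,4}; (4,6)→{4,6,8}; (5,2)→{1,2,3}. Safe: 5. Place at column 5.
Row 7: attacked by (1,8)→{2,8}; (2,3)→{3,8}; (3,1)→{1,5}; (4,6)→{3,6}; (5,2)→{2,4}; (6,5)→{4,5,6}. Safe: 7. Place at column 7.
Row 8: attacked by (1,8)→{1,8}; (2,3)→{3}; (3,1)→{1,6}; (4,6)→{2,6}; (5,2)→{2,5}; (6,5)→{3,5,7}; (7,7)→{6,7,8}. Safe: 4. Place at column 4.
Columns [8, 3, 1, 6, 2, 5, 7, 4], r−c [-7, -1, 2, -2, 3, 1, 0, 4], r+c [9, 5, 4, 10, 7, 11, 14, 12] are all distinct, so no two queens attack.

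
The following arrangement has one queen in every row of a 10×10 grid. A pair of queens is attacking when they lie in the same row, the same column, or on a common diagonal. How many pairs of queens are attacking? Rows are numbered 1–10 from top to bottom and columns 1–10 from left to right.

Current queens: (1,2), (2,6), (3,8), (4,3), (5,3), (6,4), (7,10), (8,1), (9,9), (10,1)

Same column: (4,3)–(5,3) (column 3); (8,1)–(10,1) (column 1).
Same diagonal: (2,6)–(5,3) (|2−5| = |6−3| = 3); (3,8)–(10,1) (|3−10| = |8−1| = 7); (5,3)–(6,4) (|5−6| = |3−4| = 1).
Total attacking pairs: 5.

5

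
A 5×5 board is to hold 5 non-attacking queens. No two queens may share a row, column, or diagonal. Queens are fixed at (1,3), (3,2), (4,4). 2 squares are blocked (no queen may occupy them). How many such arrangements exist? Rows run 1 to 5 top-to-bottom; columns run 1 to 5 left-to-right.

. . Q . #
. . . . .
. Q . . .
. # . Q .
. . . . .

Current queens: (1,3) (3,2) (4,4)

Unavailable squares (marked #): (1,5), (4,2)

1

Branch on row 2: col 5 → 1.
Sum: 1 = 1.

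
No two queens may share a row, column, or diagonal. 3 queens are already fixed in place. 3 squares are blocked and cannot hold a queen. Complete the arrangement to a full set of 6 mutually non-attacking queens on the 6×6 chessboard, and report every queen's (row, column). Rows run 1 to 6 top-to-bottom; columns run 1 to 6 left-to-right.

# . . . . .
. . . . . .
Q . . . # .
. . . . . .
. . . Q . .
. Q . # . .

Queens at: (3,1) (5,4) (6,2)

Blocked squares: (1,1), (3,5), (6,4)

(1,5) (2,3) (3,1) (4,6) (5,4) (6,2)

Row 1: attacked by (3,1)→{1,3}; (5,4)→{4}; (6,2)→{2}. Blocked: 1. Safe: 5, 6. Place at column 5.
Row 2: attacked by (1,5)→{4,5,6}; (3,1)→{1,2}; (5,4)→{1,4}; (6,2)→{2,6}. Safe: 3. Place at column 3.
Row 4: attacked by (1,5)→{2,5}; (2,3)→{1,3,5}; (3,1)→{1,2}; (5,4)→{3,4,5}; (6,2)→{2,4}. Safe: 6. Place at column 6.
Columns [5, 3, 1, 6, 4, 2], r−c [-4, -1, 2, -2, 1, 4], r+c [6, 5, 4, 10, 9, 8] are all distinct, so no two queens attack.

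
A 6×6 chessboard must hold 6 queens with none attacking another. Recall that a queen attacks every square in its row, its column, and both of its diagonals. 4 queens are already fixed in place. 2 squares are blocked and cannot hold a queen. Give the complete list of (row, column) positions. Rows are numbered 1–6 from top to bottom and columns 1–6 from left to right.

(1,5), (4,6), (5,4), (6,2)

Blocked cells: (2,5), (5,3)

Row 2: attacked by (1,5)→{4,5,6}; (4,6)→{4,6}; (5,4)→{1,4}; (6,2)→{2,6}. Blocked: 5. Safe: 3. Place at column 3.
Row 3: attacked by (1,5)→{3,5}; (2,3)→{2,3,4}; (4,6)→{5,6}; (5,4)→{2,4,6}; (6,2)→{2,5}. Safe: 1. Place at column 1.
Columns [5, 3, 1, 6, 4, 2], r−c [-4, -1, 2, -2, 1, 4], r+c [6, 5, 4, 10, 9, 8] are all distinct, so no two queens attack.

(1,5) (2,3) (3,1) (4,6) (5,4) (6,2)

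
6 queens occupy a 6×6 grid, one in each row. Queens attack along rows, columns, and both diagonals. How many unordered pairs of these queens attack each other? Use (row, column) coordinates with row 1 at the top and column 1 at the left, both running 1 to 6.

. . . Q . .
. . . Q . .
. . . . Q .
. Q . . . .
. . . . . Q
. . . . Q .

5

Same column: (1,4)–(2,4) (column 4); (3,5)–(6,5) (column 5).
Same diagonal: (2,4)–(3,5) (|2−3| = |4−5| = 1); (2,4)–(4,2) (|2−4| = |4−2| = 2); (5,6)–(6,5) (|5−6| = |6−5| = 1).
Total attacking pairs: 5.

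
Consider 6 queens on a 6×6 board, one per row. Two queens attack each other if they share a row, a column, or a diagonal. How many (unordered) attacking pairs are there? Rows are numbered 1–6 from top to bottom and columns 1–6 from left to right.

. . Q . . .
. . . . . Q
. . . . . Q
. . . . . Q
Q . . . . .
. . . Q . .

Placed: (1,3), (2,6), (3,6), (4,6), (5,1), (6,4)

5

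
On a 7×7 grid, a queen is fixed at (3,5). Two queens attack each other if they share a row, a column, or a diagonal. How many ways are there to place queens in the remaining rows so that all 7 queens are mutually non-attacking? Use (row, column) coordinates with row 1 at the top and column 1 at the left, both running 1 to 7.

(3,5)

Branch on row 1: col 1 → 1; col 2 → 1; col 4 → 2; col 6 → 2.
Sum: 1 + 1 + 2 + 2 = 6.

6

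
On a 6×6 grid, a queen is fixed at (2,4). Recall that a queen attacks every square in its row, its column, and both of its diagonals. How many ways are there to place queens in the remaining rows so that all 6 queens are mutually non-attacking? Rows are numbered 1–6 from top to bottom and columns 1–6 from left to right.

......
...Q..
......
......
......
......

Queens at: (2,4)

1

Branch on row 1: col 1 → 0; col 2 → 1; col 6 → 0.
Sum: 0 + 1 + 0 = 1.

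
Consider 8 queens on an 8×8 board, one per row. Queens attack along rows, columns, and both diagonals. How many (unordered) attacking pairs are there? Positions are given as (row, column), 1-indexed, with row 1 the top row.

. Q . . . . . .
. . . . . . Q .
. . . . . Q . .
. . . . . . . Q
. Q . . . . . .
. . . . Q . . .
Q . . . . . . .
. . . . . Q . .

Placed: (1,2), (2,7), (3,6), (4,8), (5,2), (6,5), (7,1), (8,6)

3

Same column: (1,2)–(5,2) (column 2); (3,6)–(8,6) (column 6).
Same diagonal: (2,7)–(3,6) (|2−3| = |7−6| = 1).
Total attacking pairs: 3.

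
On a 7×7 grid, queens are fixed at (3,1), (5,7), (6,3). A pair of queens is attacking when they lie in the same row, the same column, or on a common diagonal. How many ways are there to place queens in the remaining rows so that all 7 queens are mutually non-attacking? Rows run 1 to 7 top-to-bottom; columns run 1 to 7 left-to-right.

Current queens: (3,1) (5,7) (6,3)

Branch on row 1: col 2 → 1; col 4 → 0; col 5 → 0; col 6 → 0.
Sum: 1 + 0 + 0 + 0 = 1.

1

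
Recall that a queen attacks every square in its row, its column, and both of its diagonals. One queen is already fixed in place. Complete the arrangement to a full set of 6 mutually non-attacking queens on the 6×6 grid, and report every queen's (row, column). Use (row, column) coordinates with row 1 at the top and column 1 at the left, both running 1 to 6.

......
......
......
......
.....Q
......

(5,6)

(1,4) (2,1) (3,5) (4,2) (5,6) (6,3)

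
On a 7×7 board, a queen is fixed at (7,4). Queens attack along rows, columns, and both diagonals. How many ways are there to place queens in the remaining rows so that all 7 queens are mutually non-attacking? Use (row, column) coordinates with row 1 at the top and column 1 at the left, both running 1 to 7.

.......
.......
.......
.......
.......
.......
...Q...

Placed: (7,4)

6

Branch on row 1: col 1 → 1; col 2 → 1; col 3 → 1; col 5 → 1; col 6 → 1; col 7 → 1.
Sum: 1 + 1 + 1 + 1 + 1 + 1 = 6.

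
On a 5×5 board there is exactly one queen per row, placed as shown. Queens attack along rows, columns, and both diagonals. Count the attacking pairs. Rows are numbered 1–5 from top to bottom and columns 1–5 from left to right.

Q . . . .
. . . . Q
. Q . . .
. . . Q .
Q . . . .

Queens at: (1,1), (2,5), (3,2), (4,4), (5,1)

2

Same column: (1,1)–(5,1) (column 1).
Same diagonal: (1,1)–(4,4) (|1−4| = |1−4| = 3).
Total attacking pairs: 2.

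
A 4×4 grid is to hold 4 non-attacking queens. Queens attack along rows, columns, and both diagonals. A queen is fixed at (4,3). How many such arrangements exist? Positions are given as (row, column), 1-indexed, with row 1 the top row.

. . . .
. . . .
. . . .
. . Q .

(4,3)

Branch on row 1: col 1 → 0; col 2 → 1; col 4 → 0.
Sum: 0 + 1 + 0 = 1.

1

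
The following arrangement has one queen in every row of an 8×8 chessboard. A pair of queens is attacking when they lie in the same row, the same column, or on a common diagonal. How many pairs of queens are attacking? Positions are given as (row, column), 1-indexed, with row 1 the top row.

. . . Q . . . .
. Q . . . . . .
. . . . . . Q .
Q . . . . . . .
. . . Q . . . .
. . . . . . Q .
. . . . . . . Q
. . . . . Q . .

Same column: (1,4)–(5,4) (column 4); (3,7)–(6,7) (column 7).
Same diagonal: (1,4)–(4,1) (|1−4| = |4−1| = 3); (6,7)–(7,8) (|6−7| = |7−8| = 1).
Total attacking pairs: 4.

4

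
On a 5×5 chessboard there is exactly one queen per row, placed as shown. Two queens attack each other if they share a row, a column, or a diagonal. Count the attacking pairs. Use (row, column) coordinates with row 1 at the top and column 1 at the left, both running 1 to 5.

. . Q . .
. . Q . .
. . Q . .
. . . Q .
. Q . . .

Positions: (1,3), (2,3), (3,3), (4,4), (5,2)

4

Same column: (1,3)–(2,3) (column 3); (1,3)–(3,3) (column 3); (2,3)–(3,3) (column 3).
Same diagonal: (3,3)–(4,4) (|3−4| = |3−4| = 1).
Total attacking pairs: 4.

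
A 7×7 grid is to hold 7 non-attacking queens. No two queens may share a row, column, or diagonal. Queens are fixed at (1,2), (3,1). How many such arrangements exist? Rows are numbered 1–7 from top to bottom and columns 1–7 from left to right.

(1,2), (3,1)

Branch on row 2: col 4 → 1; col 5 → 1; col 6 → 0; col 7 → 0.
Sum: 1 + 1 + 0 + 0 = 2.

2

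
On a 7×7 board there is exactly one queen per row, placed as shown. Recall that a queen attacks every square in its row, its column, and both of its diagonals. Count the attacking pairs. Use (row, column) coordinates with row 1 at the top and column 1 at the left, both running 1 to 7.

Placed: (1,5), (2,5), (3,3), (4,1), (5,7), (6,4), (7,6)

Same column: (1,5)–(2,5) (column 5).
Same diagonal: (1,5)–(3,3) (|1−3| = |5−3| = 2).
Total attacking pairs: 2.

2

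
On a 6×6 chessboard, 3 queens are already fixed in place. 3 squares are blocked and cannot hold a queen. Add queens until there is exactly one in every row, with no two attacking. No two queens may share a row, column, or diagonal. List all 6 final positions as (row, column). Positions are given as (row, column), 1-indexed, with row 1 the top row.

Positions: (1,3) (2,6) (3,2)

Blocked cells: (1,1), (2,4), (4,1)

Row 4: attacked by (1,3)→{3,6}; (2,6)→{4,6}; (3,2)→{1,2,3}. Blocked: 1. Safe: 5. Place at column 5.
Row 5: attacked by (1,3)→{3}; (2,6)→{3,6}; (3,2)→{2,4}; (4,5)→{4,5,6}. Safe: 1. Place at column 1.
Row 6: attacked by (1,3)→{3}; (2,6)→{2,6}; (3,2)→{2,5}; (4,5)→{3,5}; (5,1)→{1,2}. Safe: 4. Place at column 4.
Columns [3, 6, 2, 5, 1, 4], r−c [-2, -4, 1, -1, 4, 2], r+c [4, 8, 5, 9, 6, 10] are all distinct, so no two queens attack.

(1,3) (2,6) (3,2) (4,5) (5,1) (6,4)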